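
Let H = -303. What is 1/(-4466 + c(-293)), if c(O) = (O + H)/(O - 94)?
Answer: -387/1727746 ≈ -0.00022399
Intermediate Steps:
c(O) = (-303 + O)/(-94 + O) (c(O) = (O - 303)/(O - 94) = (-303 + O)/(-94 + O))
1/(-4466 + c(-293)) = 1/(-4466 + (-303 - 293)/(-94 - 293)) = 1/(-4466 - 596/(-387)) = 1/(-4466 - 1/387*(-596)) = 1/(-4466 + 596/387) = 1/(-1727746/387) = -387/1727746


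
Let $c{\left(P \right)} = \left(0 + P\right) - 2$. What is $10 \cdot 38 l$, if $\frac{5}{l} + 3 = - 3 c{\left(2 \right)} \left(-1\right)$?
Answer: $- \frac{1900}{3} \approx -633.33$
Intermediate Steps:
$c{\left(P \right)} = -2 + P$ ($c{\left(P \right)} = P - 2 = -2 + P$)
$l = - \frac{5}{3}$ ($l = \frac{5}{-3 + - 3 \left(-2 + 2\right) \left(-1\right)} = \frac{5}{-3 + \left(-3\right) 0 \left(-1\right)} = \frac{5}{-3 + 0 \left(-1\right)} = \frac{5}{-3 + 0} = \frac{5}{-3} = 5 \left(- \frac{1}{3}\right) = - \frac{5}{3} \approx -1.6667$)
$10 \cdot 38 l = 10 \cdot 38 \left(- \frac{5}{3}\right) = 380 \left(- \frac{5}{3}\right) = - \frac{1900}{3}$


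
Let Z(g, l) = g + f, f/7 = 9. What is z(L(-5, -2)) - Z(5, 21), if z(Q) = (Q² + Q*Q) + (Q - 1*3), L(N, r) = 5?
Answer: -16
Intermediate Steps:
f = 63 (f = 7*9 = 63)
z(Q) = -3 + Q + 2*Q² (z(Q) = (Q² + Q²) + (Q - 3) = 2*Q² + (-3 + Q) = -3 + Q + 2*Q²)
Z(g, l) = 63 + g (Z(g, l) = g + 63 = 63 + g)
z(L(-5, -2)) - Z(5, 21) = (-3 + 5 + 2*5²) - (63 + 5) = (-3 + 5 + 2*25) - 1*68 = (-3 + 5 + 50) - 68 = 52 - 68 = -16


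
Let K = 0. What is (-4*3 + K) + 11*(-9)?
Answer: -111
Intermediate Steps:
(-4*3 + K) + 11*(-9) = (-4*3 + 0) + 11*(-9) = (-12 + 0) - 99 = -12 - 99 = -111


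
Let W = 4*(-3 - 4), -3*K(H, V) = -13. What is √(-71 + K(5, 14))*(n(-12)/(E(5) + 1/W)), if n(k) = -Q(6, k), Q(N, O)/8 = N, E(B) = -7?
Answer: 4480*I*√6/197 ≈ 55.704*I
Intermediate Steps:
K(H, V) = 13/3 (K(H, V) = -⅓*(-13) = 13/3)
Q(N, O) = 8*N
W = -28 (W = 4*(-7) = -28)
n(k) = -48 (n(k) = -8*6 = -1*48 = -48)
√(-71 + K(5, 14))*(n(-12)/(E(5) + 1/W)) = √(-71 + 13/3)*(-48/(-7 + 1/(-28))) = √(-200/3)*(-48/(-7 - 1/28)) = (10*I*√6/3)*(-48/(-197/28)) = (10*I*√6/3)*(-48*(-28/197)) = (10*I*√6/3)*(1344/197) = 4480*I*√6/197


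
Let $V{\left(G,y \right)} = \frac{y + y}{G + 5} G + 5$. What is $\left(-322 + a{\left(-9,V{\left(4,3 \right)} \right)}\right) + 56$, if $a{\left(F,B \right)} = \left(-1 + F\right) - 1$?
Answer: $-277$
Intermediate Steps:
$V{\left(G,y \right)} = 5 + \frac{2 G y}{5 + G}$ ($V{\left(G,y \right)} = \frac{2 y}{5 + G} G + 5 = \frac{2 G y}{5 + G} + 5 = 5 + \frac{2 G y}{5 + G}$)
$a{\left(F,B \right)} = -2 + F$
$\left(-322 + a{\left(-9,V{\left(4,3 \right)} \right)}\right) + 56 = \left(-322 - 11\right) + 56 = -333 + 56 = -277$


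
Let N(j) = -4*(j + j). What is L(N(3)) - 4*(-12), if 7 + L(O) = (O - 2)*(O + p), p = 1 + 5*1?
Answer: 509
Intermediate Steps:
N(j) = -8*j
p = 6 (p = 1 + 5 = 6)
L(O) = -7 + (-2 + O)*(6 + O) (L(O) = -7 + (O - 2)*(O + 6) = -7 + (-2 + O)*(6 + O))
L(N(3)) - 4*(-12) = (-19 + (-8*3)**2 + 4*(-8*3)) - 4*(-12) = (-19 + (-24)**2 + 4*(-24)) + 48 = (-19 + 576 - 96) + 48 = 461 + 48 = 509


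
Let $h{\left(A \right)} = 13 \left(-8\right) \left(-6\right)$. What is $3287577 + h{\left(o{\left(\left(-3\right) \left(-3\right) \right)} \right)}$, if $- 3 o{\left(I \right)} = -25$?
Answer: $3288201$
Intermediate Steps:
$o{\left(I \right)} = \frac{25}{3}$ ($o{\left(I \right)} = \left(- \frac{1}{3}\right) \left(-25\right) = \frac{25}{3}$)
$h{\left(A \right)} = 624$ ($h{\left(A \right)} = \left(-104\right) \left(-6\right) = 624$)
$3287577 + h{\left(o{\left(\left(-3\right) \left(-3\right) \right)} \right)} = 3287577 + 624 = 3288201$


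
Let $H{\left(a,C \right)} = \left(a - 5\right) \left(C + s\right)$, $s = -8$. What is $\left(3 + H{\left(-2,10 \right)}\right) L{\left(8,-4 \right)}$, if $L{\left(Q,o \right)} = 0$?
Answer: $0$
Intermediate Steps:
$H{\left(a,C \right)} = \left(-8 + C\right) \left(-5 + a\right)$ ($H{\left(a,C \right)} = \left(a - 5\right) \left(C - 8\right) = \left(-5 + a\right) \left(-8 + C\right) = \left(-8 + C\right) \left(-5 + a\right)$)
$\left(3 + H{\left(-2,10 \right)}\right) L{\left(8,-4 \right)} = \left(3 + \left(40 - -16 - 50 + 10 \left(-2\right)\right)\right) 0 = \left(3 + \left(40 + 16 - 50 - 20\right)\right) 0 = \left(3 - 14\right) 0 = \left(-11\right) 0 = 0$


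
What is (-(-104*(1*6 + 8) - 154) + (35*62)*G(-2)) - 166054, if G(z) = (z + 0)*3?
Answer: -177464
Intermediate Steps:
G(z) = 3*z (G(z) = z*3 = 3*z)
(-(-104*(1*6 + 8) - 154) + (35*62)*G(-2)) - 166054 = (-(-104*(1*6 + 8) - 154) + (35*62)*(3*(-2))) - 166054 = (-(-104*(6 + 8) - 154) + 2170*(-6)) - 166054 = (-(-104*14 - 154) - 13020) - 166054 = (-(-1456 - 154) - 13020) - 166054 = (-1*(-1610) - 13020) - 166054 = (1610 - 13020) - 166054 = -11410 - 166054 = -177464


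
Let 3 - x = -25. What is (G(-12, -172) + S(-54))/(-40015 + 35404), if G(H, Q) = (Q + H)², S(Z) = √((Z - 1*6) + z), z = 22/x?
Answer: -33856/4611 - I*√11606/64554 ≈ -7.3424 - 0.0016689*I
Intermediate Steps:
x = 28 (x = 3 - 1*(-25) = 3 + 25 = 28)
z = 11/14 (z = 22/28 = 22*(1/28) = 11/14 ≈ 0.78571)
S(Z) = √(-73/14 + Z) (S(Z) = √((Z - 1*6) + 11/14) = √((Z - 6) + 11/14) = √((-6 + Z) + 11/14) = √(-73/14 + Z))
G(H, Q) = (H + Q)²
(G(-12, -172) + S(-54))/(-40015 + 35404) = ((-12 - 172)² + √(-1022 + 196*(-54))/14)/(-40015 + 35404) = ((-184)² + √(-1022 - 10584)/14)/(-4611) = (33856 + √(-11606)/14)*(-1/4611) = (33856 + (I*√11606)/14)*(-1/4611) = (33856 + I*√11606/14)*(-1/4611) = -33856/4611 - I*√11606/64554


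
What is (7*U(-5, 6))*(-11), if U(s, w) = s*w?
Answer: 2310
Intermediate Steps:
(7*U(-5, 6))*(-11) = (7*(-5*6))*(-11) = (7*(-30))*(-11) = -210*(-11) = 2310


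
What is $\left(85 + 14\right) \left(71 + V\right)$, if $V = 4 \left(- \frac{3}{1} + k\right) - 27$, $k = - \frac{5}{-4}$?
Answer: $3663$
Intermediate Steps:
$k = \frac{5}{4}$ ($k = \left(-5\right) \left(- \frac{1}{4}\right) = \frac{5}{4} \approx 1.25$)
$V = -34$ ($V = 4 \left(- \frac{3}{1} + \frac{5}{4}\right) - 27 = 4 \left(\left(-3\right) 1 + \frac{5}{4}\right) - 27 = 4 \left(-3 + \frac{5}{4}\right) - 27 = 4 \left(- \frac{7}{4}\right) - 27 = -7 - 27 = -34$)
$\left(85 + 14\right) \left(71 + V\right) = \left(85 + 14\right) \left(71 - 34\right) = 99 \cdot 37 = 3663$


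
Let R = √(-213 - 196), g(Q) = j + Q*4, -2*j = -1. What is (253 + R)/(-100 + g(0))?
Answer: -506/199 - 2*I*√409/199 ≈ -2.5427 - 0.20325*I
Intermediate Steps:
j = ½ (j = -½*(-1) = ½ ≈ 0.50000)
g(Q) = ½ + 4*Q (g(Q) = ½ + Q*4 = ½ + 4*Q)
R = I*√409 (R = √(-409) = I*√409 ≈ 20.224*I)
(253 + R)/(-100 + g(0)) = (253 + I*√409)/(-100 + (½ + 4*0)) = (253 + I*√409)/(-100 + (½ + 0)) = (253 + I*√409)/(-100 + ½) = (253 + I*√409)/(-199/2) = (253 + I*√409)*(-2/199) = -506/199 - 2*I*√409/199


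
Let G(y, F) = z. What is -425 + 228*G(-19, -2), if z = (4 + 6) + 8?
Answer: 3679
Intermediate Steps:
z = 18 (z = 10 + 8 = 18)
G(y, F) = 18
-425 + 228*G(-19, -2) = -425 + 228*18 = -425 + 4104 = 3679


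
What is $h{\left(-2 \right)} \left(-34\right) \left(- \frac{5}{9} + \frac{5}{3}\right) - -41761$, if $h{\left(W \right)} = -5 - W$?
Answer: $\frac{125623}{3} \approx 41874.0$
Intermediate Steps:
$h{\left(-2 \right)} \left(-34\right) \left(- \frac{5}{9} + \frac{5}{3}\right) - -41761 = \left(-5 - -2\right) \left(-34\right) \left(- \frac{5}{9} + \frac{5}{3}\right) - -41761 = \left(-5 + 2\right) \left(-34\right) \left(\left(-5\right) \frac{1}{9} + 5 \cdot \frac{1}{3}\right) + 41761 = \left(-3\right) \left(-34\right) \left(- \frac{5}{9} + \frac{5}{3}\right) + 41761 = 102 \cdot \frac{10}{9} + 41761 = \frac{340}{3} + 41761 = \frac{125623}{3}$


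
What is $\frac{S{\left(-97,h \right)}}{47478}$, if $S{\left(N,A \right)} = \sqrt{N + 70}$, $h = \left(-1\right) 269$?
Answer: $\frac{i \sqrt{3}}{15826} \approx 0.00010944 i$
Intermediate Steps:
$h = -269$
$S{\left(N,A \right)} = \sqrt{70 + N}$
$\frac{S{\left(-97,h \right)}}{47478} = \frac{\sqrt{70 - 97}}{47478} = \sqrt{-27} \cdot \frac{1}{47478} = 3 i \sqrt{3} \cdot \frac{1}{47478} = \frac{i \sqrt{3}}{15826}$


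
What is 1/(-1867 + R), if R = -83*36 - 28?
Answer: -1/4883 ≈ -0.00020479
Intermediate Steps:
R = -3016 (R = -2988 - 28 = -3016)
1/(-1867 + R) = 1/(-1867 - 3016) = 1/(-4883) = -1/4883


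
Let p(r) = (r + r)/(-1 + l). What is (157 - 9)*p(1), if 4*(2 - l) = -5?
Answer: 1184/9 ≈ 131.56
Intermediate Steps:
l = 13/4 (l = 2 - 1/4*(-5) = 2 + 5/4 = 13/4 ≈ 3.2500)
p(r) = 8*r/9 (p(r) = (r + r)/(-1 + 13/4) = (2*r)/(9/4) = (2*r)*(4/9) = 8*r/9)
(157 - 9)*p(1) = (157 - 9)*((8/9)*1) = 148*(8/9) = 1184/9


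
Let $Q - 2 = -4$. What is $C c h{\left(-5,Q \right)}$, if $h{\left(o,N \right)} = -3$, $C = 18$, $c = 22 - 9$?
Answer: $-702$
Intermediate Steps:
$Q = -2$ ($Q = 2 - 4 = -2$)
$c = 13$
$C c h{\left(-5,Q \right)} = 18 \cdot 13 \left(-3\right) = 234 \left(-3\right) = -702$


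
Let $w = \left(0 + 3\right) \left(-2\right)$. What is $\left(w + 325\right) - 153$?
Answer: $166$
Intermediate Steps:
$w = -6$ ($w = 3 \left(-2\right) = -6$)
$\left(w + 325\right) - 153 = \left(-6 + 325\right) - 153 = 319 - 153 = 166$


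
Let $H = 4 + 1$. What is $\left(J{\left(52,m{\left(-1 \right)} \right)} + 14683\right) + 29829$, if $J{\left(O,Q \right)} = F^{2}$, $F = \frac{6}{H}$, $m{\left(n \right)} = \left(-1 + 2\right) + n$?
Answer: $\frac{1112836}{25} \approx 44513.0$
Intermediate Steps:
$H = 5$
$m{\left(n \right)} = 1 + n$
$F = \frac{6}{5} \approx 1.2$
$J{\left(O,Q \right)} = \frac{36}{25}$ ($J{\left(O,Q \right)} = \left(\frac{6}{5}\right)^{2} = \frac{36}{25}$)
$\left(J{\left(52,m{\left(-1 \right)} \right)} + 14683\right) + 29829 = \left(\frac{36}{25} + 14683\right) + 29829 = \frac{367111}{25} + 29829 = \frac{1112836}{25}$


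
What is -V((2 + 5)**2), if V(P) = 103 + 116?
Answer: -219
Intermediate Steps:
V(P) = 219
-V((2 + 5)**2) = -1*219 = -219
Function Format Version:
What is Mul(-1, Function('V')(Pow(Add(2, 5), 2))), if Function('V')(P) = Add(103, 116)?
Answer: -219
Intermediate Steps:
Function('V')(P) = 219
Mul(-1, Function('V')(Pow(Add(2, 5), 2))) = Mul(-1, 219) = -219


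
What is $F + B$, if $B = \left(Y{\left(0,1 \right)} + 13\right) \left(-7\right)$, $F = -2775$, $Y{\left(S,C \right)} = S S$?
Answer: $-2866$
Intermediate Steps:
$Y{\left(S,C \right)} = S^{2}$
$B = -91$ ($B = \left(0^{2} + 13\right) \left(-7\right) = \left(0 + 13\right) \left(-7\right) = 13 \left(-7\right) = -91$)
$F + B = -2775 - 91 = -2866$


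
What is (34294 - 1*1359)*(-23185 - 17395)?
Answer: -1336502300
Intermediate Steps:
(34294 - 1*1359)*(-23185 - 17395) = (34294 - 1359)*(-40580) = 32935*(-40580) = -1336502300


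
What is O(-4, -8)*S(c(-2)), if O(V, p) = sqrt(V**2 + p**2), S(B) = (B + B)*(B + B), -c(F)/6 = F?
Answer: 2304*sqrt(5) ≈ 5151.9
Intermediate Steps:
c(F) = -6*F
S(B) = 4*B**2 (S(B) = (2*B)*(2*B) = 4*B**2)
O(-4, -8)*S(c(-2)) = sqrt((-4)**2 + (-8)**2)*(4*(-6*(-2))**2) = sqrt(16 + 64)*(4*12**2) = sqrt(80)*(4*144) = (4*sqrt(5))*576 = 2304*sqrt(5)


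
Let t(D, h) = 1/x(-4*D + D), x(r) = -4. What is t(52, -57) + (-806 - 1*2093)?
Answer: -11597/4 ≈ -2899.3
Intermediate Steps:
t(D, h) = -1/4 (t(D, h) = 1/(-4) = -1/4)
t(52, -57) + (-806 - 1*2093) = -1/4 + (-806 - 1*2093) = -1/4 + (-806 - 2093) = -1/4 - 2899 = -11597/4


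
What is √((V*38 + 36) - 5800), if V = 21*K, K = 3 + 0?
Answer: I*√3370 ≈ 58.052*I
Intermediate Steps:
K = 3
V = 63 (V = 21*3 = 63)
√((V*38 + 36) - 5800) = √((63*38 + 36) - 5800) = √((2394 + 36) - 5800) = √(2430 - 5800) = √(-3370) = I*√3370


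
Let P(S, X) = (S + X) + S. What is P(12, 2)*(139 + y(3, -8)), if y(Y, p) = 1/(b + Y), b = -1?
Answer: 3627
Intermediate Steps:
P(S, X) = X + 2*S
y(Y, p) = 1/(-1 + Y)
P(12, 2)*(139 + y(3, -8)) = (2 + 2*12)*(139 + 1/(-1 + 3)) = (2 + 24)*(139 + 1/2) = 26*(139 + ½) = 26*(279/2) = 3627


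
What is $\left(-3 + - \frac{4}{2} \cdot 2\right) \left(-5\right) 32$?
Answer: $1120$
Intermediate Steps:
$\left(-3 + - \frac{4}{2} \cdot 2\right) \left(-5\right) 32 = \left(-3 + \left(-4\right) \frac{1}{2} \cdot 2\right) \left(-5\right) 32 = \left(-3 - 4\right) \left(-5\right) 32 = \left(-7\right) \left(-5\right) 32 = 35 \cdot 32 = 1120$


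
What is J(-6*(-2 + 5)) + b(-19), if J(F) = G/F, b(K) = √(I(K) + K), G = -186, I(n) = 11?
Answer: 31/3 + 2*I*√2 ≈ 10.333 + 2.8284*I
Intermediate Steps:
b(K) = √(11 + K)
J(F) = -186/F
J(-6*(-2 + 5)) + b(-19) = -186*(-1/(6*(-2 + 5))) + √(11 - 19) = -186/((-6*3)) + √(-8) = -186/(-18) + 2*I*√2 = -186*(-1/18) + 2*I*√2 = 31/3 + 2*I*√2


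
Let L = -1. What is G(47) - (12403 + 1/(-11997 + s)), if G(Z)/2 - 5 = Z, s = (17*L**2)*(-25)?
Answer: -152778177/12422 ≈ -12299.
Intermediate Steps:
s = -425 (s = (17*(-1)**2)*(-25) = (17*1)*(-25) = 17*(-25) = -425)
G(Z) = 10 + 2*Z
G(47) - (12403 + 1/(-11997 + s)) = (10 + 2*47) - (12403 + 1/(-11997 - 425)) = (10 + 94) - (12403 + 1/(-12422)) = 104 - (12403 - 1/12422) = 104 - 1*154070065/12422 = 104 - 154070065/12422 = -152778177/12422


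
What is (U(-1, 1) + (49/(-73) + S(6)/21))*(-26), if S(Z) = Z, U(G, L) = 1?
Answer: -8164/511 ≈ -15.977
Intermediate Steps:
(U(-1, 1) + (49/(-73) + S(6)/21))*(-26) = (1 + (49/(-73) + 6/21))*(-26) = (1 + (49*(-1/73) + 6*(1/21)))*(-26) = (1 + (-49/73 + 2/7))*(-26) = (1 - 197/511)*(-26) = (314/511)*(-26) = -8164/511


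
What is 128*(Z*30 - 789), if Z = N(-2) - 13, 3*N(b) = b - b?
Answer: -150912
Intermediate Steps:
N(b) = 0 (N(b) = (b - b)/3 = (⅓)*0 = 0)
Z = -13 (Z = 0 - 13 = -13)
128*(Z*30 - 789) = 128*(-13*30 - 789) = 128*(-390 - 789) = 128*(-1179) = -150912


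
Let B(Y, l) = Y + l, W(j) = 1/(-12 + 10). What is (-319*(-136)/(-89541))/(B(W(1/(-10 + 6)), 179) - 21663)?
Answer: 86768/3847487229 ≈ 2.2552e-5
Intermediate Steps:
W(j) = -1/2 (W(j) = 1/(-2) = -1/2)
(-319*(-136)/(-89541))/(B(W(1/(-10 + 6)), 179) - 21663) = (-319*(-136)/(-89541))/((-1/2 + 179) - 21663) = (43384*(-1/89541))/(357/2 - 21663) = -43384/(89541*(-42969/2)) = -43384/89541*(-2/42969) = 86768/3847487229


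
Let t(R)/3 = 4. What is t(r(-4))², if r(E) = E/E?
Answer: 144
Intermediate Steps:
r(E) = 1
t(R) = 12 (t(R) = 3*4 = 12)
t(r(-4))² = 12² = 144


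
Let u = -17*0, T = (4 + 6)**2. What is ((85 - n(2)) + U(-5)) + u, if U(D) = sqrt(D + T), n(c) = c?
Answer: 83 + sqrt(95) ≈ 92.747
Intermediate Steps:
T = 100 (T = 10**2 = 100)
u = 0
U(D) = sqrt(100 + D) (U(D) = sqrt(D + 100) = sqrt(100 + D))
((85 - n(2)) + U(-5)) + u = ((85 - 1*2) + sqrt(100 - 5)) + 0 = ((85 - 2) + sqrt(95)) + 0 = (83 + sqrt(95)) + 0 = 83 + sqrt(95)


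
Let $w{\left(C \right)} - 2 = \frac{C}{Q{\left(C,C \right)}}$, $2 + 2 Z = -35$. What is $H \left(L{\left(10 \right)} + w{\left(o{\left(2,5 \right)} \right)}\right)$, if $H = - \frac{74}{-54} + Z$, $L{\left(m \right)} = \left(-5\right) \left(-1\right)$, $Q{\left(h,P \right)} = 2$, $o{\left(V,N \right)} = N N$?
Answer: $- \frac{12025}{36} \approx -334.03$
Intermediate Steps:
$o{\left(V,N \right)} = N^{2}$
$Z = - \frac{37}{2}$ ($Z = -1 + \frac{1}{2} \left(-35\right) = -1 - \frac{35}{2} = - \frac{37}{2} \approx -18.5$)
$w{\left(C \right)} = 2 + \frac{C}{2}$
$L{\left(m \right)} = 5$
$H = - \frac{925}{54}$ ($H = - \frac{74}{-54} - \frac{37}{2} = \left(-74\right) \left(- \frac{1}{54}\right) - \frac{37}{2} = \frac{37}{27} - \frac{37}{2} = - \frac{925}{54} \approx -17.13$)
$H \left(L{\left(10 \right)} + w{\left(o{\left(2,5 \right)} \right)}\right) = - \frac{925 \left(5 + \left(2 + \frac{5^{2}}{2}\right)\right)}{54} = - \frac{925 \left(5 + \left(2 + \frac{1}{2} \cdot 25\right)\right)}{54} = - \frac{925 \left(5 + \left(2 + \frac{25}{2}\right)\right)}{54} = - \frac{925 \left(5 + \frac{29}{2}\right)}{54} = \left(- \frac{925}{54}\right) \frac{39}{2} = - \frac{12025}{36}$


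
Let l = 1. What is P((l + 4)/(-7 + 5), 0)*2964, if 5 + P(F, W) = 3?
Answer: -5928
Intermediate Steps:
P(F, W) = -2 (P(F, W) = -5 + 3 = -2)
P((l + 4)/(-7 + 5), 0)*2964 = -2*2964 = -5928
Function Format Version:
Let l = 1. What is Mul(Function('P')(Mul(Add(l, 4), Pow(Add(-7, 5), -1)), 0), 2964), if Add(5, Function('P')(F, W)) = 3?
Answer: -5928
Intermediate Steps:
Function('P')(F, W) = -2 (Function('P')(F, W) = Add(-5, 3) = -2)
Mul(Function('P')(Mul(Add(l, 4), Pow(Add(-7, 5), -1)), 0), 2964) = Mul(-2, 2964) = -5928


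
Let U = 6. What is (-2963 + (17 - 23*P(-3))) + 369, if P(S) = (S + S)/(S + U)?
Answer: -2531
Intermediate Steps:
P(S) = 2*S/(6 + S) (P(S) = (S + S)/(S + 6) = (2*S)/(6 + S) = 2*S/(6 + S))
(-2963 + (17 - 23*P(-3))) + 369 = (-2963 + (17 - 46*(-3)/(6 - 3))) + 369 = (-2963 + (17 - 46*(-3)/3)) + 369 = (-2963 + (17 - 23*(-2))) + 369 = (-2963 + (17 + 46)) + 369 = (-2963 + 63) + 369 = -2900 + 369 = -2531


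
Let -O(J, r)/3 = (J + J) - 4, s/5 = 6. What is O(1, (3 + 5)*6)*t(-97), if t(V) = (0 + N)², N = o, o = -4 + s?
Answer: 4056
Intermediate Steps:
s = 30 (s = 5*6 = 30)
o = 26 (o = -4 + 30 = 26)
N = 26
O(J, r) = 12 - 6*J (O(J, r) = -3*((J + J) - 4) = -3*(2*J - 4) = -3*(-4 + 2*J) = 12 - 6*J)
t(V) = 676 (t(V) = (0 + 26)² = 26² = 676)
O(1, (3 + 5)*6)*t(-97) = (12 - 6*1)*676 = (12 - 6)*676 = 6*676 = 4056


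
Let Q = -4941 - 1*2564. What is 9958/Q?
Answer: -9958/7505 ≈ -1.3268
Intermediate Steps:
Q = -7505 (Q = -4941 - 2564 = -7505)
9958/Q = 9958/(-7505) = 9958*(-1/7505) = -9958/7505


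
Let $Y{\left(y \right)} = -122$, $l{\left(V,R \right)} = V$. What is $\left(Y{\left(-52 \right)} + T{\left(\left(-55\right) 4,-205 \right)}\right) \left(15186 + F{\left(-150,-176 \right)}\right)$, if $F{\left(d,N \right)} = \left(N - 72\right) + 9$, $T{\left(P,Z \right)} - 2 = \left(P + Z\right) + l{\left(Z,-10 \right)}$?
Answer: $-11210250$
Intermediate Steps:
$T{\left(P,Z \right)} = 2 + P + 2 Z$ ($T{\left(P,Z \right)} = 2 + \left(\left(P + Z\right) + Z\right) = 2 + \left(P + 2 Z\right) = 2 + P + 2 Z$)
$F{\left(d,N \right)} = -63 + N$ ($F{\left(d,N \right)} = \left(-72 + N\right) + 9 = -63 + N$)
$\left(Y{\left(-52 \right)} + T{\left(\left(-55\right) 4,-205 \right)}\right) \left(15186 + F{\left(-150,-176 \right)}\right) = \left(-122 + \left(2 - 220 + 2 \left(-205\right)\right)\right) \left(15186 - 239\right) = \left(-122 - 628\right) \left(15186 - 239\right) = \left(-122 - 628\right) 14947 = \left(-750\right) 14947 = -11210250$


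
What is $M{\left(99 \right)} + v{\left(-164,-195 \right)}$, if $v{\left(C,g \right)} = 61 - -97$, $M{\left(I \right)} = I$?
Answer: $257$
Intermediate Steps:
$v{\left(C,g \right)} = 158$ ($v{\left(C,g \right)} = 61 + 97 = 158$)
$M{\left(99 \right)} + v{\left(-164,-195 \right)} = 99 + 158 = 257$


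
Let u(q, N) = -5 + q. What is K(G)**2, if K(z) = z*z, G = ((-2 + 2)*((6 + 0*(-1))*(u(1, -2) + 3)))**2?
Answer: 0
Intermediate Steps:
G = 0 (G = ((-2 + 2)*((6 + 0*(-1))*((-5 + 1) + 3)))**2 = (0*((6 + 0)*(-4 + 3)))**2 = (0*(6*(-1)))**2 = (0*(-6))**2 = 0**2 = 0)
K(z) = z**2
K(G)**2 = (0**2)**2 = 0**2 = 0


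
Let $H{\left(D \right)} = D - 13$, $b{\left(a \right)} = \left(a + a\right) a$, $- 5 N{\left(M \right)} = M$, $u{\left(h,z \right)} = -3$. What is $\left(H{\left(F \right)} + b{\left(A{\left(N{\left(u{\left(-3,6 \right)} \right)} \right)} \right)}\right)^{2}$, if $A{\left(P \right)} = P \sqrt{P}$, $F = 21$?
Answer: $\frac{1110916}{15625} \approx 71.099$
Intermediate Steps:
$N{\left(M \right)} = - \frac{M}{5}$
$A{\left(P \right)} = P^{\frac{3}{2}}$
$b{\left(a \right)} = 2 a^{2}$ ($b{\left(a \right)} = 2 a a = 2 a^{2}$)
$H{\left(D \right)} = -13 + D$ ($H{\left(D \right)} = D - 13 = -13 + D$)
$\left(H{\left(F \right)} + b{\left(A{\left(N{\left(u{\left(-3,6 \right)} \right)} \right)} \right)}\right)^{2} = \left(\left(-13 + 21\right) + 2 \left(\left(\left(- \frac{1}{5}\right) \left(-3\right)\right)^{\frac{3}{2}}\right)^{2}\right)^{2} = \left(8 + 2 \left(\left(\frac{3}{5}\right)^{\frac{3}{2}}\right)^{2}\right)^{2} = \left(8 + 2 \left(\frac{3 \sqrt{15}}{25}\right)^{2}\right)^{2} = \left(8 + 2 \cdot \frac{27}{125}\right)^{2} = \left(8 + \frac{54}{125}\right)^{2} = \left(\frac{1054}{125}\right)^{2} = \frac{1110916}{15625}$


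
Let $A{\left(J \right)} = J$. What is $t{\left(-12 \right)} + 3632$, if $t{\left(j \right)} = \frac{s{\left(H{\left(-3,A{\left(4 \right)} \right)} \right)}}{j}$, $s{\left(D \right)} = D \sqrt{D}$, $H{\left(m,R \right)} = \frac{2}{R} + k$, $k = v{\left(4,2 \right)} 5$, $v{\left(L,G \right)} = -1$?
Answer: $3632 + \frac{9 i \sqrt{2}}{16} \approx 3632.0 + 0.7955 i$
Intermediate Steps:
$k = -5$ ($k = \left(-1\right) 5 = -5$)
$H{\left(m,R \right)} = -5 + \frac{2}{R}$ ($H{\left(m,R \right)} = \frac{2}{R} - 5 = -5 + \frac{2}{R}$)
$s{\left(D \right)} = D^{\frac{3}{2}}$
$t{\left(j \right)} = - \frac{27 i \sqrt{2}}{4 j}$ ($t{\left(j \right)} = \frac{\left(-5 + \frac{2}{4}\right)^{\frac{3}{2}}}{j} = \frac{\left(-5 + 2 \cdot \frac{1}{4}\right)^{\frac{3}{2}}}{j} = \frac{\left(-5 + \frac{1}{2}\right)^{\frac{3}{2}}}{j} = \frac{\left(- \frac{9}{2}\right)^{\frac{3}{2}}}{j} = \frac{\left(- \frac{27}{4}\right) i \sqrt{2}}{j} = - \frac{27 i \sqrt{2}}{4 j}$)
$t{\left(-12 \right)} + 3632 = - \frac{27 i \sqrt{2}}{4 \left(-12\right)} + 3632 = \left(- \frac{27}{4}\right) i \sqrt{2} \left(- \frac{1}{12}\right) + 3632 = \frac{9 i \sqrt{2}}{16} + 3632 = 3632 + \frac{9 i \sqrt{2}}{16}$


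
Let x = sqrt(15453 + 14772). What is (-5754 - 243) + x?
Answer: -5997 + 5*sqrt(1209) ≈ -5823.1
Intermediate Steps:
x = 5*sqrt(1209) (x = sqrt(30225) = 5*sqrt(1209) ≈ 173.85)
(-5754 - 243) + x = (-5754 - 243) + 5*sqrt(1209) = -5997 + 5*sqrt(1209)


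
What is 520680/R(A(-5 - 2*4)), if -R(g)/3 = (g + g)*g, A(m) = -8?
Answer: -21695/16 ≈ -1355.9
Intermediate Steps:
R(g) = -6*g² (R(g) = -3*(g + g)*g = -3*2*g*g = -6*g²)
520680/R(A(-5 - 2*4)) = 520680/((-6*(-8)²)) = 520680/((-6*64)) = 520680/(-384) = 520680*(-1/384) = -21695/16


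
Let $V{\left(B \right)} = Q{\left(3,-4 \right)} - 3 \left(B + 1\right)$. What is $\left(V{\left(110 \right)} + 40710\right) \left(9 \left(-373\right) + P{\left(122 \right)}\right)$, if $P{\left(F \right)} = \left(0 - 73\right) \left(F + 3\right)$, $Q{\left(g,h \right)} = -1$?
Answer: $-503973232$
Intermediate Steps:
$P{\left(F \right)} = -219 - 73 F$ ($P{\left(F \right)} = - 73 \left(3 + F\right) = -219 - 73 F$)
$V{\left(B \right)} = -4 - 3 B$ ($V{\left(B \right)} = -1 - 3 \left(B + 1\right) = -1 - 3 \left(1 + B\right) = -1 - \left(3 + 3 B\right) = -4 - 3 B$)
$\left(V{\left(110 \right)} + 40710\right) \left(9 \left(-373\right) + P{\left(122 \right)}\right) = \left(\left(-4 - 330\right) + 40710\right) \left(9 \left(-373\right) - 9125\right) = \left(\left(-4 - 330\right) + 40710\right) \left(-3357 - 9125\right) = \left(-334 + 40710\right) \left(-3357 - 9125\right) = 40376 \left(-12482\right) = -503973232$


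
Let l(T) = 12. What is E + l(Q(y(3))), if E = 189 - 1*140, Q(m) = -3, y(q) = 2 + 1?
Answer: 61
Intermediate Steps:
y(q) = 3
E = 49 (E = 189 - 140 = 49)
E + l(Q(y(3))) = 49 + 12 = 61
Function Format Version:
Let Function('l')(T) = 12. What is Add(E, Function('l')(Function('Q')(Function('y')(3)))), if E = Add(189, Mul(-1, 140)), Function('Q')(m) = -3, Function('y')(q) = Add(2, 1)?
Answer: 61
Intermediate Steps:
Function('y')(q) = 3
E = 49 (E = Add(189, -140) = 49)
Add(E, Function('l')(Function('Q')(Function('y')(3)))) = Add(49, 12) = 61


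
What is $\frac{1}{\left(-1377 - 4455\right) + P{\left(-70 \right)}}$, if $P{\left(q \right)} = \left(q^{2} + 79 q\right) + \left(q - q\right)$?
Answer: $- \frac{1}{6462} \approx -0.00015475$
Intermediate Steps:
$P{\left(q \right)} = q^{2} + 79 q$ ($P{\left(q \right)} = \left(q^{2} + 79 q\right) + 0 = q^{2} + 79 q$)
$\frac{1}{\left(-1377 - 4455\right) + P{\left(-70 \right)}} = \frac{1}{\left(-1377 - 4455\right) - 70 \left(79 - 70\right)} = \frac{1}{\left(-1377 - 4455\right) - 630} = \frac{1}{-5832 - 630} = \frac{1}{-6462} = - \frac{1}{6462}$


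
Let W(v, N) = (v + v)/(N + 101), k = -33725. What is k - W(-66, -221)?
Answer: -337261/10 ≈ -33726.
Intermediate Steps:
W(v, N) = 2*v/(101 + N) (W(v, N) = (2*v)/(101 + N) = 2*v/(101 + N))
k - W(-66, -221) = -33725 - 2*(-66)/(101 - 221) = -33725 - 2*(-66)/(-120) = -33725 - 2*(-66)*(-1)/120 = -33725 - 1*11/10 = -33725 - 11/10 = -337261/10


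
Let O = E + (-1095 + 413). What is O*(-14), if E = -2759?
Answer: 48174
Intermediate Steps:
O = -3441 (O = -2759 + (-1095 + 413) = -2759 - 682 = -3441)
O*(-14) = -3441*(-14) = 48174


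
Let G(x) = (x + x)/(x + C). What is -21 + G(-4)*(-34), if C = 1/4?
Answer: -1403/15 ≈ -93.533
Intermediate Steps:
C = ¼ ≈ 0.25000
G(x) = 2*x/(¼ + x) (G(x) = (x + x)/(x + ¼) = (2*x)/(¼ + x) = 2*x/(¼ + x))
-21 + G(-4)*(-34) = -21 + (8*(-4)/(1 + 4*(-4)))*(-34) = -21 + (8*(-4)/(1 - 16))*(-34) = -21 + (8*(-4)/(-15))*(-34) = -21 + (8*(-4)*(-1/15))*(-34) = -21 + (32/15)*(-34) = -21 - 1088/15 = -1403/15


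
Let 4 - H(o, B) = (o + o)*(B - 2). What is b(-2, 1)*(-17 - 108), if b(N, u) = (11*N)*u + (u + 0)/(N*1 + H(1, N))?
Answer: 5475/2 ≈ 2737.5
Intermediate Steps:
H(o, B) = 4 - 2*o*(-2 + B) (H(o, B) = 4 - (o + o)*(B - 2) = 4 - 2*o*(-2 + B))
b(N, u) = u/(8 - N) + 11*N*u (b(N, u) = (11*N)*u + (u + 0)/(N*1 + (4 + 4*1 - 2*N*1)) = 11*N*u + u/(N + (4 + 4 - 2*N)) = 11*N*u + u/(N + (8 - 2*N)) = 11*N*u + u/(8 - N) = u/(8 - N) + 11*N*u)
b(-2, 1)*(-17 - 108) = (1*(-1 - 88*(-2) + 11*(-2)²)/(-8 - 2))*(-17 - 108) = (1*(-1 + 176 + 11*4)/(-10))*(-125) = (1*(-⅒)*(-1 + 176 + 44))*(-125) = (1*(-⅒)*219)*(-125) = -219/10*(-125) = 5475/2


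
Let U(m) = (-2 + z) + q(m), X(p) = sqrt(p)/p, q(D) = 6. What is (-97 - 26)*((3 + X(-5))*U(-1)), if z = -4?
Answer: 0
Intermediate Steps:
X(p) = 1/sqrt(p)
U(m) = 0 (U(m) = (-2 - 4) + 6 = -6 + 6 = 0)
(-97 - 26)*((3 + X(-5))*U(-1)) = (-97 - 26)*((3 + 1/sqrt(-5))*0) = -123*(3 - I*sqrt(5)/5)*0 = -123*0 = 0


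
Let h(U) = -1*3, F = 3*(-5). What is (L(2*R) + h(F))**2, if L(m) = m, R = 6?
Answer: 81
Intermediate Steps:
F = -15
h(U) = -3
(L(2*R) + h(F))**2 = (2*6 - 3)**2 = (12 - 3)**2 = 9**2 = 81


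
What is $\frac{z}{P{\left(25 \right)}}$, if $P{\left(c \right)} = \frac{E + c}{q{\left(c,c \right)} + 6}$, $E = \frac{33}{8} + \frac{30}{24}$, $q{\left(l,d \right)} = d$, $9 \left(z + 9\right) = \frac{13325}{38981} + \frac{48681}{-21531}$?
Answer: $- \frac{5753106172232}{611849635119} \approx -9.4028$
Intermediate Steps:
$z = - \frac{23198008759}{2517899733}$ ($z = -9 + \frac{\frac{13325}{38981} + \frac{48681}{-21531}}{9} = -9 + \frac{13325 \cdot \frac{1}{38981} + 48681 \left(- \frac{1}{21531}\right)}{9} = -9 + \frac{\frac{13325}{38981} - \frac{16227}{7177}}{9} = -9 + \frac{1}{9} \left(- \frac{536911162}{279766637}\right) = -9 - \frac{536911162}{2517899733} = - \frac{23198008759}{2517899733} \approx -9.2132$)
$E = \frac{43}{8}$ ($E = 33 \cdot \frac{1}{8} + 30 \cdot \frac{1}{24} = \frac{33}{8} + \frac{5}{4} = \frac{43}{8} \approx 5.375$)
$P{\left(c \right)} = \frac{\frac{43}{8} + c}{6 + c}$ ($P{\left(c \right)} = \frac{\frac{43}{8} + c}{c + 6} = \frac{\frac{43}{8} + c}{6 + c}$)
$\frac{z}{P{\left(25 \right)}} = - \frac{23198008759}{2517899733 \frac{\frac{43}{8} + 25}{6 + 25}} = - \frac{23198008759}{2517899733 \cdot \frac{1}{31} \cdot \frac{243}{8}} = - \frac{23198008759}{2517899733 \cdot \frac{243}{248}} = \left(- \frac{23198008759}{2517899733}\right) \frac{248}{243} = - \frac{5753106172232}{611849635119}$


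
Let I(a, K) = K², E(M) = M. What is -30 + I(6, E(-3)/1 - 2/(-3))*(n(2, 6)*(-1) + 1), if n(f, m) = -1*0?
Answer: -221/9 ≈ -24.556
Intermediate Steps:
n(f, m) = 0
-30 + I(6, E(-3)/1 - 2/(-3))*(n(2, 6)*(-1) + 1) = -30 + (-3/1 - 2/(-3))²*(0*(-1) + 1) = -30 + (-3*1 - 2*(-⅓))²*(0 + 1) = -30 + (-3 + ⅔)²*1 = -30 + (-7/3)²*1 = -30 + (49/9)*1 = -30 + 49/9 = -221/9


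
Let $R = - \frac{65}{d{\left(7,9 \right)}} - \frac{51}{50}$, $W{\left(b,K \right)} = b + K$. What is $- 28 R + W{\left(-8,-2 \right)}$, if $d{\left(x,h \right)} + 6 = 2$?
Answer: $- \frac{10911}{25} \approx -436.44$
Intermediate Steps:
$d{\left(x,h \right)} = -4$ ($d{\left(x,h \right)} = -6 + 2 = -4$)
$W{\left(b,K \right)} = K + b$
$R = \frac{1523}{100}$ ($R = - \frac{65}{-4} - \frac{51}{50} = \left(-65\right) \left(- \frac{1}{4}\right) - \frac{51}{50} = \frac{65}{4} - \frac{51}{50} = \frac{1523}{100} \approx 15.23$)
$- 28 R + W{\left(-8,-2 \right)} = \left(-28\right) \frac{1523}{100} - 10 = - \frac{10661}{25} - 10 = - \frac{10911}{25}$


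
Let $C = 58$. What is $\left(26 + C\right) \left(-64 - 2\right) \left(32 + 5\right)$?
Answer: $-205128$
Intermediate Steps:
$\left(26 + C\right) \left(-64 - 2\right) \left(32 + 5\right) = \left(26 + 58\right) \left(-64 - 2\right) \left(32 + 5\right) = 84 \left(-66\right) 37 = \left(-5544\right) 37 = -205128$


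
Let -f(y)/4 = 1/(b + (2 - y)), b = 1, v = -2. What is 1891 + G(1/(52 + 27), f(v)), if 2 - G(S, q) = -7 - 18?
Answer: 1918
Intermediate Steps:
f(y) = -4/(3 - y) (f(y) = -4/(1 + (2 - y)) = -4/(3 - y))
G(S, q) = 27 (G(S, q) = 2 - (-7 - 18) = 2 - 1*(-25) = 2 + 25 = 27)
1891 + G(1/(52 + 27), f(v)) = 1891 + 27 = 1918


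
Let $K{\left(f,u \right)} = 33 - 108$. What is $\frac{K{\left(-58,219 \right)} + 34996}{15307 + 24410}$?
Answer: $\frac{34921}{39717} \approx 0.87925$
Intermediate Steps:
$K{\left(f,u \right)} = -75$
$\frac{K{\left(-58,219 \right)} + 34996}{15307 + 24410} = \frac{-75 + 34996}{15307 + 24410} = \frac{34921}{39717}$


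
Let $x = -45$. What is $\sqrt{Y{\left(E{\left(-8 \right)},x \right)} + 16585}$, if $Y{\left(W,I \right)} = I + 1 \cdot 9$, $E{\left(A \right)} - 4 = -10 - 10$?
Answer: $\sqrt{16549} \approx 128.64$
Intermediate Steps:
$E{\left(A \right)} = -16$ ($E{\left(A \right)} = 4 - 20 = -16$)
$Y{\left(W,I \right)} = 9 + I$ ($Y{\left(W,I \right)} = I + 9 = 9 + I$)
$\sqrt{Y{\left(E{\left(-8 \right)},x \right)} + 16585} = \sqrt{\left(9 - 45\right) + 16585} = \sqrt{-36 + 16585} = \sqrt{16549}$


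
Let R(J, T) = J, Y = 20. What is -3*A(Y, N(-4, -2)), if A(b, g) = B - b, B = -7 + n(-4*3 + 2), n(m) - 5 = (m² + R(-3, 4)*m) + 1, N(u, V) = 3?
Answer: -327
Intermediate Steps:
n(m) = 6 + m² - 3*m (n(m) = 5 + ((m² - 3*m) + 1) = 5 + (1 + m² - 3*m) = 6 + m² - 3*m)
B = 129 (B = -7 + (6 + (-4*3 + 2)² - 3*(-4*3 + 2)) = -7 + (6 + (-12 + 2)² - 3*(-12 + 2)) = -7 + (6 + (-10)² - 3*(-10)) = -7 + (6 + 100 + 30) = -7 + 136 = 129)
A(b, g) = 129 - b
-3*A(Y, N(-4, -2)) = -3*(129 - 1*20) = -3*(129 - 20) = -3*109 = -327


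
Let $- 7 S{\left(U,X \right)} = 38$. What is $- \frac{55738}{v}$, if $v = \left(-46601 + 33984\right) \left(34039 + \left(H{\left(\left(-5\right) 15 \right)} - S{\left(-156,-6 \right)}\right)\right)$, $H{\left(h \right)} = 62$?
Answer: $\frac{12586}{97169215} \approx 0.00012953$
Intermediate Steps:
$S{\left(U,X \right)} = - \frac{38}{7}$ ($S{\left(U,X \right)} = \left(- \frac{1}{7}\right) 38 = - \frac{38}{7}$)
$v = - \frac{3012245665}{7}$ ($v = \left(-46601 + 33984\right) \left(34039 + \left(62 - - \frac{38}{7}\right)\right) = - 12617 \left(34039 + \left(62 + \frac{38}{7}\right)\right) = - 12617 \left(34039 + \frac{472}{7}\right) = \left(-12617\right) \frac{238745}{7} = - \frac{3012245665}{7} \approx -4.3032 \cdot 10^{8}$)
$- \frac{55738}{v} = - \frac{55738}{- \frac{3012245665}{7}} = \left(-55738\right) \left(- \frac{7}{3012245665}\right) = \frac{12586}{97169215}$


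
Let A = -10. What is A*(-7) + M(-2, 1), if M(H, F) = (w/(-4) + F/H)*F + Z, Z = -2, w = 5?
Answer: 265/4 ≈ 66.250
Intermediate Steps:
M(H, F) = -2 + F*(-5/4 + F/H) (M(H, F) = (5/(-4) + F/H)*F - 2 = (5*(-1/4) + F/H)*F - 2 = (-5/4 + F/H)*F - 2 = F*(-5/4 + F/H) - 2 = -2 + F*(-5/4 + F/H))
A*(-7) + M(-2, 1) = -10*(-7) + (-2 - 5/4*1 + 1**2/(-2)) = 70 + (-2 - 5/4 + 1*(-1/2)) = 70 + (-2 - 5/4 - 1/2) = 70 - 15/4 = 265/4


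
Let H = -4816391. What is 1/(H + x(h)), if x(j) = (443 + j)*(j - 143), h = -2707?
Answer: 1/1636009 ≈ 6.1124e-7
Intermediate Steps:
x(j) = (-143 + j)*(443 + j) (x(j) = (443 + j)*(-143 + j) = (-143 + j)*(443 + j))
1/(H + x(h)) = 1/(-4816391 + (-63349 + (-2707)**2 + 300*(-2707))) = 1/(-4816391 + (-63349 + 7327849 - 812100)) = 1/(-4816391 + 6452400) = 1/1636009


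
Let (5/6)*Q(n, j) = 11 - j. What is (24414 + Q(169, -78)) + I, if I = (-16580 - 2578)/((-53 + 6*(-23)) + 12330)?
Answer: 1488194166/60695 ≈ 24519.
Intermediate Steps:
Q(n, j) = 66/5 - 6*j/5 (Q(n, j) = 6*(11 - j)/5 = 66/5 - 6*j/5)
I = -19158/12139 (I = -19158/((-53 - 138) + 12330) = -19158/(-191 + 12330) = -19158/12139 ≈ -1.5782)
(24414 + Q(169, -78)) + I = (24414 + (66/5 - 6/5*(-78))) - 19158/12139 = (24414 + (66/5 + 468/5)) - 19158/12139 = (24414 + 534/5) - 19158/12139 = 122604/5 - 19158/12139 = 1488194166/60695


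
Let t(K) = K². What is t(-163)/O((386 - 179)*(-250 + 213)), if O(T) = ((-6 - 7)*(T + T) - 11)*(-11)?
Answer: -26569/2190353 ≈ -0.012130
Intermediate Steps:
O(T) = 121 + 286*T (O(T) = (-26*T - 11)*(-11) = (-11 - 26*T)*(-11) = 121 + 286*T)
t(-163)/O((386 - 179)*(-250 + 213)) = (-163)²/(121 + 286*((386 - 179)*(-250 + 213))) = 26569/(121 + 286*(207*(-37))) = 26569/(121 + 286*(-7659)) = 26569/(121 - 2190474) = 26569/(-2190353) = 26569*(-1/2190353) = -26569/2190353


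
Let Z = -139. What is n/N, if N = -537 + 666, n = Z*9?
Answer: -417/43 ≈ -9.6977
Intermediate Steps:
n = -1251 (n = -139*9 = -1251)
N = 129
n/N = -1251/129 = -1251*1/129 = -417/43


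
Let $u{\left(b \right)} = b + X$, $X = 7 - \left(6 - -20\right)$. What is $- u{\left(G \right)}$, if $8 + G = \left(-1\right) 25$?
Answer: $52$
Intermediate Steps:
$G = -33$ ($G = -8 - 25 = -33$)
$X = -19$ ($X = 7 - \left(6 + 20\right) = 7 - 26 = -19$)
$u{\left(b \right)} = -19 + b$ ($u{\left(b \right)} = b - 19 = -19 + b$)
$- u{\left(G \right)} = - (-19 - 33) = \left(-1\right) \left(-52\right) = 52$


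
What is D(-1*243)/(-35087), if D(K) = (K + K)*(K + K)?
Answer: -236196/35087 ≈ -6.7317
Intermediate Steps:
D(K) = 4*K² (D(K) = (2*K)*(2*K) = 4*K²)
D(-1*243)/(-35087) = (4*(-1*243)²)/(-35087) = (4*(-243)²)*(-1/35087) = (4*59049)*(-1/35087) = 236196*(-1/35087) = -236196/35087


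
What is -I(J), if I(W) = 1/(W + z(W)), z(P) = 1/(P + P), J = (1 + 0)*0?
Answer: 0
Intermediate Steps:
J = 0 (J = 1*0 = 0)
z(P) = 1/(2*P)
I(W) = 1/(W + 1/(2*W))
-I(J) = -2*0/(1 + 2*0²) = -2*0/(1 + 2*0) = -2*0/(1 + 0) = -2*0/1 = -2*0 = -1*0 = 0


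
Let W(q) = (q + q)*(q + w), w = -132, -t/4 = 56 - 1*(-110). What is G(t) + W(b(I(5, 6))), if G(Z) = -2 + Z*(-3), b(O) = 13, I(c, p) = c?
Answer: -1104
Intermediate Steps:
t = -664 (t = -4*(56 - 1*(-110)) = -4*(56 + 110) = -4*166 = -664)
G(Z) = -2 - 3*Z
W(q) = 2*q*(-132 + q) (W(q) = (q + q)*(q - 132) = (2*q)*(-132 + q) = 2*q*(-132 + q))
G(t) + W(b(I(5, 6))) = (-2 - 3*(-664)) + 2*13*(-132 + 13) = (-2 + 1992) + 2*13*(-119) = 1990 - 3094 = -1104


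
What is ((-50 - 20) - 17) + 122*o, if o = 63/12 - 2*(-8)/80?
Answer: 5779/10 ≈ 577.90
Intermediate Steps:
o = 109/20 (o = 63*(1/12) + 16*(1/80) = 21/4 + ⅕ = 109/20 ≈ 5.4500)
((-50 - 20) - 17) + 122*o = ((-50 - 20) - 17) + 122*(109/20) = (-70 - 17) + 6649/10 = -87 + 6649/10 = 5779/10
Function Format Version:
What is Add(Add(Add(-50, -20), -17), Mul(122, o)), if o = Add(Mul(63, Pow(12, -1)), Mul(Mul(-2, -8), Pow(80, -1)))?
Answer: Rational(5779, 10) ≈ 577.90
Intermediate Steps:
o = Rational(109, 20) (o = Add(Mul(63, Rational(1, 12)), Mul(16, Rational(1, 80))) = Add(Rational(21, 4), Rational(1, 5)) = Rational(109, 20) ≈ 5.4500)
Add(Add(Add(-50, -20), -17), Mul(122, o)) = Add(Add(Add(-50, -20), -17), Mul(122, Rational(109, 20))) = Add(Add(-70, -17), Rational(6649, 10)) = Add(-87, Rational(6649, 10)) = Rational(5779, 10)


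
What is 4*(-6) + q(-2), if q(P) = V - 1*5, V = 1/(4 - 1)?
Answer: -86/3 ≈ -28.667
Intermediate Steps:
V = ⅓ (V = 1/3 = ⅓ ≈ 0.33333)
q(P) = -14/3 (q(P) = ⅓ - 1*5 = ⅓ - 5 = -14/3)
4*(-6) + q(-2) = 4*(-6) - 14/3 = -24 - 14/3 = -86/3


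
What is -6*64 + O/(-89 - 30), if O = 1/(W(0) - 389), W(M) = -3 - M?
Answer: -17912831/46648 ≈ -384.00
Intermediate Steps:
O = -1/392 (O = 1/((-3 - 1*0) - 389) = 1/((-3 + 0) - 389) = 1/(-3 - 389) = 1/(-392) = -1/392 ≈ -0.0025510)
-6*64 + O/(-89 - 30) = -6*64 - 1/(392*(-89 - 30)) = -384 - 1/392/(-119) = -384 - 1/392*(-1/119) = -384 + 1/46648 = -17912831/46648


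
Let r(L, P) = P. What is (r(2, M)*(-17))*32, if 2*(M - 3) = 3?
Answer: -2448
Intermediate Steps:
M = 9/2 (M = 3 + (1/2)*3 = 3 + 3/2 = 9/2 ≈ 4.5000)
(r(2, M)*(-17))*32 = ((9/2)*(-17))*32 = -153/2*32 = -2448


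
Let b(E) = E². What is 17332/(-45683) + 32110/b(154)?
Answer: 47992519/49246274 ≈ 0.97454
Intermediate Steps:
17332/(-45683) + 32110/b(154) = 17332/(-45683) + 32110/(154²) = 17332*(-1/45683) + 32110/23716 = -17332/45683 + 32110*(1/23716) = -17332/45683 + 16055/11858 = 47992519/49246274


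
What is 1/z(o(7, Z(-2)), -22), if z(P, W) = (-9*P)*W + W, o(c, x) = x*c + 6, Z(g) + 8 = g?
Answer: -1/12694 ≈ -7.8777e-5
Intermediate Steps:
Z(g) = -8 + g
o(c, x) = 6 + c*x (o(c, x) = c*x + 6 = 6 + c*x)
z(P, W) = W - 9*P*W (z(P, W) = -9*P*W + W = W - 9*P*W)
1/z(o(7, Z(-2)), -22) = 1/(-22*(1 - 9*(6 + 7*(-8 - 2)))) = 1/(-22*(1 - 9*(6 + 7*(-10)))) = 1/(-22*(1 - 9*(6 - 70))) = 1/(-22*(1 - 9*(-64))) = 1/(-22*(1 + 576)) = 1/(-22*577) = 1/(-12694) = -1/12694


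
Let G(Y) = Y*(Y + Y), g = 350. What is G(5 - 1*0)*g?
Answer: 17500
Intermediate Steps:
G(Y) = 2*Y² (G(Y) = Y*(2*Y) = 2*Y²)
G(5 - 1*0)*g = (2*(5 - 1*0)²)*350 = (2*(5 + 0)²)*350 = (2*5²)*350 = (2*25)*350 = 50*350 = 17500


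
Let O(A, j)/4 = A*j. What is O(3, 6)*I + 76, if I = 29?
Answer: 2164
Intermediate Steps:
O(A, j) = 4*A*j (O(A, j) = 4*(A*j) = 4*A*j)
O(3, 6)*I + 76 = (4*3*6)*29 + 76 = 72*29 + 76 = 2088 + 76 = 2164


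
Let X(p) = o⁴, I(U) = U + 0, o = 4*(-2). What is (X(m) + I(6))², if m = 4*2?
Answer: 16826404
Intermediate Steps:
m = 8
o = -8
I(U) = U
X(p) = 4096 (X(p) = (-8)⁴ = 4096)
(X(m) + I(6))² = (4096 + 6)² = 4102² = 16826404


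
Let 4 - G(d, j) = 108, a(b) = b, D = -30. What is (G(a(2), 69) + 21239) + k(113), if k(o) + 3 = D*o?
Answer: 17742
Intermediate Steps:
G(d, j) = -104 (G(d, j) = 4 - 1*108 = 4 - 108 = -104)
k(o) = -3 - 30*o
(G(a(2), 69) + 21239) + k(113) = (-104 + 21239) + (-3 - 30*113) = 21135 + (-3 - 3390) = 21135 - 3393 = 17742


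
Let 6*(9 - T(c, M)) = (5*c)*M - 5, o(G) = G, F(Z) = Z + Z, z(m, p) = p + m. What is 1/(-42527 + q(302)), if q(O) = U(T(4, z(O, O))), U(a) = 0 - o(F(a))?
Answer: -1/38520 ≈ -2.5961e-5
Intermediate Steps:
z(m, p) = m + p
F(Z) = 2*Z
T(c, M) = 59/6 - 5*M*c/6 (T(c, M) = 9 - ((5*c)*M - 5)/6 = 9 - (5*M*c - 5)/6 = 9 - (-5 + 5*M*c)/6 = 9 + (5/6 - 5*M*c/6) = 59/6 - 5*M*c/6)
U(a) = -2*a (U(a) = 0 - 2*a = -2*a)
q(O) = -59/3 + 40*O/3 (q(O) = -2*(59/6 - 5/6*(O + O)*4) = -2*(59/6 - 5/6*2*O*4) = -2*(59/6 - 20*O/3) = -59/3 + 40*O/3)
1/(-42527 + q(302)) = 1/(-42527 + (-59/3 + (40/3)*302)) = 1/(-42527 + (-59/3 + 12080/3)) = 1/(-42527 + 4007) = 1/(-38520) = -1/38520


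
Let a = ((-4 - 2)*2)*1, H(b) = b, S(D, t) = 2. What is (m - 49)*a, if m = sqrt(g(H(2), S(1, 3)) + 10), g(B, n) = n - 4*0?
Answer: 588 - 24*sqrt(3) ≈ 546.43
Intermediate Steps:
g(B, n) = n (g(B, n) = n + 0 = n)
m = 2*sqrt(3) (m = sqrt(2 + 10) = sqrt(12) = 2*sqrt(3) ≈ 3.4641)
a = -12 (a = -6*2*1 = -12*1 = -12)
(m - 49)*a = (2*sqrt(3) - 49)*(-12) = (-49 + 2*sqrt(3))*(-12) = 588 - 24*sqrt(3)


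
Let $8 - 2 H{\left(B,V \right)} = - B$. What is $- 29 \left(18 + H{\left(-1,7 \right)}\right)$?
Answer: $- \frac{1247}{2} \approx -623.5$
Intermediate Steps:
$H{\left(B,V \right)} = 4 + \frac{B}{2}$ ($H{\left(B,V \right)} = 4 - \frac{\left(-1\right) B}{2} = 4 + \frac{B}{2}$)
$- 29 \left(18 + H{\left(-1,7 \right)}\right) = - 29 \left(18 + \left(4 + \frac{1}{2} \left(-1\right)\right)\right) = - 29 \left(18 + \left(4 - \frac{1}{2}\right)\right) = - 29 \left(18 + \frac{7}{2}\right) = \left(-29\right) \frac{43}{2} = - \frac{1247}{2}$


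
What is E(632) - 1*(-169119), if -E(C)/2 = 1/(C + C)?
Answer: 106883207/632 ≈ 1.6912e+5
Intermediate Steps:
E(C) = -1/C (E(C) = -2/(C + C) = -2*1/(2*C) = -1/C)
E(632) - 1*(-169119) = -1/632 - 1*(-169119) = -1*1/632 + 169119 = -1/632 + 169119 = 106883207/632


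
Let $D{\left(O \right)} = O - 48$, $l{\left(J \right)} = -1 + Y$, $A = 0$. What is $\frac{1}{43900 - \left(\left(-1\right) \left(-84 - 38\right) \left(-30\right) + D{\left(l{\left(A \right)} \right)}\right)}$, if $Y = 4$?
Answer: $\frac{1}{47605} \approx 2.1006 \cdot 10^{-5}$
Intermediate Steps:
$l{\left(J \right)} = 3$ ($l{\left(J \right)} = -1 + 4 = 3$)
$D{\left(O \right)} = -48 + O$
$\frac{1}{43900 - \left(\left(-1\right) \left(-84 - 38\right) \left(-30\right) + D{\left(l{\left(A \right)} \right)}\right)} = \frac{1}{43900 + \left(\left(-84 - 38\right) \left(-30\right) - \left(-48 + 3\right)\right)} = \frac{1}{43900 - -3705} = \frac{1}{43900 + \left(3660 + 45\right)} = \frac{1}{43900 + 3705} = \frac{1}{47605}$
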